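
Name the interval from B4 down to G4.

major third

Descending from B4 to G4 is the same interval as ascending G4 to B4.
G to B spans three letter names (G-A-B) — that makes it a third of some quality.
G4 to B4 is 4 semitones, matching the major third exactly, so the quality is major.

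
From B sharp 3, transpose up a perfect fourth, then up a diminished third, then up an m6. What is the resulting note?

Up a perfect fourth from B#3: E#4 (5 semitones up).
A diminished third up from E#4 is G4.
Up a minor sixth from G4: Eb5 (8 semitones up).

E flat 5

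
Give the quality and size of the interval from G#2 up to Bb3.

G to B spans three letter names (G-A-B), plus an octave, so the interval is some kind of tenth.
The major tenth is 16 semitones; here we have 14, two semitones narrower: diminished.
(Equivalently, a compound diminished third: a diminished third plus an octave.)

diminished 10th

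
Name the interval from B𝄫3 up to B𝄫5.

perfect fifteenth

B to B is the same letter name, plus 2 octaves, so the interval is some kind of fifteenth.
The perfect fifteenth spans 24 semitones, and Bbb3 to Bbb5 is exactly 24 semitones — so this is a perfect fifteenth.
(Equivalently, a compound perfect octave: a perfect octave plus an octave.)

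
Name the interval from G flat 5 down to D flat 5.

Descending from Gb5 to Db5 is the same interval as ascending Db5 to Gb5.
D to G spans four letter names (D-E-F-G): a fourth.
The perfect fourth spans 5 semitones, and Db5 to Gb5 is exactly 5 semitones — so this is a perfect fourth.

P4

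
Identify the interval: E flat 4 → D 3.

minor 9th

Descending from Eb4 to D3 is the same interval as ascending D3 to Eb4.
D to E spans two letter names (D-E), plus an octave — that makes it a ninth of some quality.
D3 to Eb4 is 13 semitones, a half step short of the major ninth (14), so this is minor.
(Equivalently, a compound minor second: a minor second plus an octave.)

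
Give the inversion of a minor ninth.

major seventh

First reduce the compound minor ninth to its simple form, a minor second.
The rule of nine gives the new number: 9 − 2 = 7, so a second becomes a seventh.
And minor becomes major under inversion, so we get a major seventh.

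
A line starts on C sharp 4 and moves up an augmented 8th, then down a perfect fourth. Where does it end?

G double-sharp 4

Up an augmented octave from C#4: C##5 (13 semitones up).
Down a perfect fourth from C##5: G##4 (5 semitones down).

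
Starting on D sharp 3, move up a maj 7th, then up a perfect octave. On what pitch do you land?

C double-sharp 5

Up a major seventh from D#3: C##4 (11 semitones up).
C##4 up a perfect octave → C##5 (12 semitones).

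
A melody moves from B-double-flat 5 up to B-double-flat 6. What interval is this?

P8

B to B is the same letter name, plus an octave, so the interval is some kind of octave.
Counting semitones, Bbb5→Bbb6 is 12, which is the perfect octave.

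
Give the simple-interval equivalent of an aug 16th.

Subtracting seven from the interval number removes an octave: 16 − 14 = 2.
That makes an augmented sixteenth a compound augmented second — 2 octaves plus an augmented second.

augmented second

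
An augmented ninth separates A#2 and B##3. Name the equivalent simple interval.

augmented second

Subtracting seven from the interval number removes an octave: 9 − 7 = 2.
That makes an augmented ninth a compound augmented second — an octave plus an augmented second.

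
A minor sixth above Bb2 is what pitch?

Gb3

Counting six letter names up from B lands on G.
A minor sixth is 8 semitones; 8 semitones up from Bb2 gives Gb3.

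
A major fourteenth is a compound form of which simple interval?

major seventh

Each octave removed subtracts seven from the number: 14 − 7 = 7.
That makes a major fourteenth a compound major seventh — an octave plus a major seventh.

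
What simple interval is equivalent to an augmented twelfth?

A5

Subtracting seven from the interval number removes an octave: 12 − 7 = 5.
Quality carries through unchanged, so the simple form is an augmented fifth.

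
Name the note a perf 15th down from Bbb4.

Bbb2

A fifteenth keeps the letter name B, two octaves down from B.
Moving 24 semitones down from Bbb4 (the size of a perfect fifteenth) reaches Bbb2.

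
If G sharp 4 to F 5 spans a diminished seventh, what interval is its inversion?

augmented 2nd

The rule of nine gives the new number: 9 − 7 = 2, so a seventh becomes a second.
And diminished becomes augmented under inversion, so we get an augmented second.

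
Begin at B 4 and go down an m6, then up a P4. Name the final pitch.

G sharp 4

Down a minor sixth from B4: D#4 (8 semitones down).
A perfect fourth up from D#4 is G#4.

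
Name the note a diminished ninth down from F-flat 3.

Two letters down from F (plus an octave) reaches E.
A diminished ninth spans 12 semitones, so from Fb3 the target pitch is E2.

E 2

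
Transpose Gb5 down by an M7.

The seventh takes the letter from G down to A.
A major seventh spans 11 semitones, so from Gb5 the target pitch is Abb4.

Abb4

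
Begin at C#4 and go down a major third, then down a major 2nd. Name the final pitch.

A major third down from C#4 is A3.
A major second down from A3 is G3.

G3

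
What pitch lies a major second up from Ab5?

Bb5

Counting two letter names up from A lands on B.
A major second is 2 semitones; 2 semitones up from Ab5 gives Bb5.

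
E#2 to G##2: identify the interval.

E to G spans three letter names (E-F-G): a third.
The major third spans 4 semitones, and E#2 to G##2 is exactly 4 semitones — so this is a major third.

major 3rd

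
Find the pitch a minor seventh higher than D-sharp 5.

The seventh takes the letter from D up to C.
A minor seventh is 10 semitones; 10 semitones up from D#5 gives C#6.

C-sharp 6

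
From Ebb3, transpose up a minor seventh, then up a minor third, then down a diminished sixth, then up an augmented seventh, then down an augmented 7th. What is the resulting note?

Ab3

Ebb3 up a minor seventh → Dbb4 (10 semitones).
Dbb4 up a minor third → Fbb4 (3 semitones).
A diminished sixth down from Fbb4 is Ab3.
Ab3 up an augmented seventh → G#4 (12 semitones).
G#4 down an augmented seventh → Ab3 (12 semitones).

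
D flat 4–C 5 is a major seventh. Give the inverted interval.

The rule of nine gives the new number: 9 − 7 = 2, so a seventh becomes a second.
And major becomes minor under inversion, so we get a minor second.

minor 2nd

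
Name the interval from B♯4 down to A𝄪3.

Descending from B#4 to A##3 is the same interval as ascending A##3 to B#4.
A to B spans two letter names (A-B), plus an octave, so the interval is some kind of ninth.
A##3 to B#4 is 13 semitones, a half step short of the major ninth (14), so this is minor.
(Equivalently, a compound minor second: a minor second plus an octave.)

minor ninth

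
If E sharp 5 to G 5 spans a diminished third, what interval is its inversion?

The rule of nine gives the new number: 9 − 3 = 6, so a third becomes a sixth.
And diminished becomes augmented under inversion, so we get an augmented sixth.

augmented sixth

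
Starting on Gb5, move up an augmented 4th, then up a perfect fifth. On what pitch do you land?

G6

Gb5 up an augmented fourth → C6 (6 semitones).
C6 up a perfect fifth → G6 (7 semitones).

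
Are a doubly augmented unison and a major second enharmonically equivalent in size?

A doubly augmented unison spans 2 semitones, and a major second also spans 2 semitones — they're enharmonic.

Yes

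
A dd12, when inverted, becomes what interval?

doubly augmented fourth

First reduce the compound doubly diminished twelfth to its simple form, a doubly diminished fifth.
Inverted interval numbers add to nine, so a fifth pairs with a fourth (5 + 4 = 9).
The quality also flips — doubly diminished becomes doubly augmented — giving a doubly augmented fourth.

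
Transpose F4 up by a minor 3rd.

The third takes the letter from F up to A.
A minor third spans 3 semitones, so from F4 the target pitch is Ab4.

Ab4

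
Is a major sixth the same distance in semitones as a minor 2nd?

No

A major sixth spans 9 semitones; a minor second spans 1 semitone. They differ by 8.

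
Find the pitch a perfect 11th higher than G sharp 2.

C sharp 4

Counting four letter names plus an octave up from G lands on C.
A perfect eleventh spans 17 semitones, so from G#2 the target pitch is C#4.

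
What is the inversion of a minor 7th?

M2

The rule of nine gives the new number: 9 − 7 = 2, so a seventh becomes a second.
Quality inverts too: minor becomes major. That makes the inversion a major second.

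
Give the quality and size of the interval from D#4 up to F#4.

minor third

D to F spans three letter names (D-E-F): a third.
A major third would be 4 semitones, but D#4 to F#4 is 3 — one semitone narrower, making it a minor third.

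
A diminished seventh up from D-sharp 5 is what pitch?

Counting seven letter names up from D lands on C.
A diminished seventh is 9 semitones; 9 semitones up from D#5 gives C6.

C 6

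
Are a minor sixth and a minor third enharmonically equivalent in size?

No

A minor sixth spans 8 semitones; a minor third spans 3 semitones. They differ by 5.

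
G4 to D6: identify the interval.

P12

G to D spans five letter names (G-A-B-C-D), plus an octave, so the interval is some kind of twelfth.
The perfect twelfth spans 19 semitones, and G4 to D6 is exactly 19 semitones — so this is a perfect twelfth.
(Equivalently, a compound perfect fifth: a perfect fifth plus an octave.)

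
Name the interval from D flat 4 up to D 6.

A15

D to D is the same letter name, plus 2 octaves, so the interval is some kind of fifteenth.
A perfect fifteenth would be 24 semitones; Db4 to D6 is 25, one semitone wider, so the interval is augmented.
(Equivalently, a compound augmented octave: an augmented octave plus an octave.)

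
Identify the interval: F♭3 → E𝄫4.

minor seventh

F to E spans seven letter names (F-G-A-B-C-D-E), so the interval is some kind of seventh.
Fb3 to Ebb4 is 10 semitones, a half step short of the major seventh (11), so this is minor.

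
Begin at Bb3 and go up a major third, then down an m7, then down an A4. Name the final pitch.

Bb2

A major third up from Bb3 is D4.
A minor seventh down from D4 is E3.
An augmented fourth down from E3 is Bb2.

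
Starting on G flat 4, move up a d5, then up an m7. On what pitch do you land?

C double-flat 6

Gb4 up a diminished fifth → Dbb5 (6 semitones).
A minor seventh up from Dbb5 is Cbb6.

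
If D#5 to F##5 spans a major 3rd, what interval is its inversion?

Interval numbers invert to sum to nine: 3 + 6 = 9, so a third inverts to a sixth.
The quality also flips — major becomes minor — giving a minor sixth.

minor 6th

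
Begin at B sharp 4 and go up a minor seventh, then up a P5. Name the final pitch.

E sharp 6

Up a minor seventh from B#4: A#5 (10 semitones up).
A perfect fifth up from A#5 is E#6.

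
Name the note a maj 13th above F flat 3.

D flat 5

Six letters up from F (plus an octave) reaches D.
A major thirteenth spans 21 semitones, so from Fb3 the target pitch is Db5.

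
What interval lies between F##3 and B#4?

perfect eleventh

F to B spans four letter names (F-G-A-B), plus an octave: an eleventh.
Counting semitones, F##3→B#4 is 17, which is the perfect eleventh.
(Equivalently, a compound perfect fourth: a perfect fourth plus an octave.)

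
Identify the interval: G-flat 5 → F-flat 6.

minor 7th

G to F spans seven letter names (G-A-B-C-D-E-F) — that makes it a seventh of some quality.
A major seventh would be 11 semitones, but Gb5 to Fb6 is 10 — one semitone narrower, making it a minor seventh.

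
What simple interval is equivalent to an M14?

Subtracting seven from the interval number removes an octave: 14 − 7 = 7.
That makes a major fourteenth a compound major seventh — an octave plus a major seventh.

major seventh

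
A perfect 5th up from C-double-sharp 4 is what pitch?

G-double-sharp 4

The fifth takes the letter from C up to G.
A perfect fifth is 7 semitones; 7 semitones up from C##4 gives G##4.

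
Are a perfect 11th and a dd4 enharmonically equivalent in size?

No

A perfect eleventh spans 17 semitones; a doubly diminished fourth spans 3 semitones. They differ by 14.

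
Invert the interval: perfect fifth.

perfect 4th

Interval numbers invert to sum to nine: 5 + 4 = 9, so a fifth inverts to a fourth.
And perfect stays perfect under inversion, so we get a perfect fourth.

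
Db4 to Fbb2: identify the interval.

Descending from Db4 to Fbb2 is the same interval as ascending Fbb2 to Db4.
F to D spans six letter names (F-G-A-B-C-D), plus an octave: a thirteenth.
The major thirteenth is 21 semitones; here we have 22, one semitone wider: augmented.
(Equivalently, a compound augmented sixth: an augmented sixth plus an octave.)

A13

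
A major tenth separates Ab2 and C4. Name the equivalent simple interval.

Take out an octave (7 from the number): 10 − 7 = 3.
So a major tenth is an octave plus a major third. The quality is unchanged.

major 3rd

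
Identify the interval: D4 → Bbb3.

A3

Descending from D4 to Bbb3 is the same interval as ascending Bbb3 to D4.
B to D spans three letter names (B-C-D): a third.
Bbb3 to D4 spans 5 semitones — one semitone wider than the major third (4) — giving an augmented third.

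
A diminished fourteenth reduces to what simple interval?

diminished 7th

Take out an octave (7 from the number): 14 − 7 = 7.
So a diminished fourteenth is an octave plus a diminished seventh. The quality is unchanged.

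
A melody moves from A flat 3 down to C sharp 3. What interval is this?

Descending from Ab3 to C#3 is the same interval as ascending C#3 to Ab3.
C to A spans six letter names (C-D-E-F-G-A): a sixth.
C#3 to Ab3 spans 7 semitones — two semitones narrower than the major sixth (9) — giving a diminished sixth.

diminished sixth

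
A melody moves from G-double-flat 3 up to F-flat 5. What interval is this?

major 14th

G to F spans seven letter names (G-A-B-C-D-E-F), plus an octave, so the interval is some kind of fourteenth.
The major fourteenth spans 23 semitones, and Gbb3 to Fb5 is exactly 23 semitones — so this is a major fourteenth.
(Equivalently, a compound major seventh: a major seventh plus an octave.)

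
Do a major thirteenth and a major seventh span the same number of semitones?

A major thirteenth spans 21 semitones; a major seventh spans 11 semitones. They differ by 10.

No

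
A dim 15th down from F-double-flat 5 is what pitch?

For a fifteenth the letter name doesn't change: still F, two octaves down.
Moving 23 semitones down from Fbb5 (the size of a diminished fifteenth) reaches Fb3.

F-flat 3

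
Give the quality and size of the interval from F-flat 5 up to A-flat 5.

F to A spans three letter names (F-G-A) — that makes it a third of some quality.
The major third spans 4 semitones, and Fb5 to Ab5 is exactly 4 semitones — so this is a major third.

major 3rd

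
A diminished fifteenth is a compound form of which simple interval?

Take out an octave (7 from the number): 15 − 7 = 8.
So a diminished fifteenth is an octave plus a diminished octave. The quality is unchanged.

diminished 8th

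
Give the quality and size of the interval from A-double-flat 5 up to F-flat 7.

major thirteenth

A to F spans six letter names (A-B-C-D-E-F), plus an octave, so the interval is some kind of thirteenth.
Counting semitones, Abb5→Fb7 is 21, which is the major thirteenth.
(Equivalently, a compound major sixth: a major sixth plus an octave.)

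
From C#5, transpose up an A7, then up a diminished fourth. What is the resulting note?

E#6

C#5 up an augmented seventh → B##5 (12 semitones).
B##5 up a diminished fourth → E#6 (4 semitones).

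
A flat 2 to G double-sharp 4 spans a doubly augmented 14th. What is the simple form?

doubly augmented seventh

Each octave removed subtracts seven from the number: 14 − 7 = 7.
Quality carries through unchanged, so the simple form is a doubly augmented seventh.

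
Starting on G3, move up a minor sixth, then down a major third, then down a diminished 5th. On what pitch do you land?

F3

G3 up a minor sixth → Eb4 (8 semitones).
Eb4 down a major third → Cb4 (4 semitones).
A diminished fifth down from Cb4 is F3.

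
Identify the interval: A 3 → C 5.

A to C spans three letter names (A-B-C), plus an octave, so the interval is some kind of tenth.
A major tenth would be 16 semitones, but A3 to C5 is 15 — one semitone narrower, making it a minor tenth.
(Equivalently, a compound minor third: a minor third plus an octave.)

m10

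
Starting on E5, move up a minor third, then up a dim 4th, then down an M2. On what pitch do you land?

Bbb5

E5 up a minor third → G5 (3 semitones).
Up a diminished fourth from G5: Cb6 (4 semitones up).
Down a major second from Cb6: Bbb5 (2 semitones down).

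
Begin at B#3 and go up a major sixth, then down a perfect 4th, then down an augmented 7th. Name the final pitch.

E3

A major sixth up from B#3 is G##4.
A perfect fourth down from G##4 is D##4.
An augmented seventh down from D##4 is E3.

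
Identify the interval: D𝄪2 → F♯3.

diminished tenth

D to F spans three letter names (D-E-F), plus an octave — that makes it a tenth of some quality.
The major tenth is 16 semitones; here we have 14, two semitones narrower: diminished.
(Equivalently, a compound diminished third: a diminished third plus an octave.)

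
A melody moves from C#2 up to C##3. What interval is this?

augmented 8th

C to C is the same letter name, plus an octave — that makes it an octave of some quality.
The perfect octave is 12 semitones; here we have 13, one semitone wider: augmented.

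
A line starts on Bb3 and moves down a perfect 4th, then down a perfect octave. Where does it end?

Down a perfect fourth from Bb3: F3 (5 semitones down).
F3 down a perfect octave → F2 (12 semitones).

F2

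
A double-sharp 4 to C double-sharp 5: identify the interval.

minor 3rd

A to C spans three letter names (A-B-C): a third.
A##4 to C##5 is 3 semitones, a half step short of the major third (4), so this is minor.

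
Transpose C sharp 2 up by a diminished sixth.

A flat 2

The sixth takes the letter from C up to A.
A diminished sixth spans 7 semitones, so from C#2 the target pitch is Ab2.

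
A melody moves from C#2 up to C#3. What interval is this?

C to C is the same letter name, plus an octave — that makes it an octave of some quality.
The perfect octave spans 12 semitones, and C#2 to C#3 is exactly 12 semitones — so this is a perfect octave.

perfect 8th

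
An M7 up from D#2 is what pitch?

C##3

Seven letter names up from D: C.
Moving 11 semitones up from D#2 (the size of a major seventh) reaches C##3.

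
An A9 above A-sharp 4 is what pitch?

Counting two letter names plus an octave up from A lands on B.
An augmented ninth spans 15 semitones, so from A#4 the target pitch is B##5.

B-double-sharp 5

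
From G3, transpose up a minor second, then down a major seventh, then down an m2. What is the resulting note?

Ab2

Up a minor second from G3: Ab3 (1 semitone up).
Down a major seventh from Ab3: Bbb2 (11 semitones down).
Down a minor second from Bbb2: Ab2 (1 semitone down).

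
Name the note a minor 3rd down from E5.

C#5

The third takes the letter from E down to C.
A minor third spans 3 semitones, so from E5 the target pitch is C#5.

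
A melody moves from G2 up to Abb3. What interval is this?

G to A spans two letter names (G-A), plus an octave: a ninth.
A major ninth would be 14 semitones; G2 to Abb3 is 12, two semitones narrower, so the interval is diminished.

d9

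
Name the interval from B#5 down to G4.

Descending from B#5 to G4 is the same interval as ascending G4 to B#5.
G to B spans three letter names (G-A-B), plus an octave — that makes it a tenth of some quality.
G4 to B#5 spans 17 semitones — one semitone wider than the major tenth (16) — giving an augmented tenth.
(Equivalently, a compound augmented third: an augmented third plus an octave.)

augmented 10th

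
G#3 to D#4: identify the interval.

P5

G to D spans five letter names (G-A-B-C-D), so the interval is some kind of fifth.
The perfect fifth spans 7 semitones, and G#3 to D#4 is exactly 7 semitones — so this is a perfect fifth.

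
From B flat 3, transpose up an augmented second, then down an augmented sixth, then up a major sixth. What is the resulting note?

C 4

Up an augmented second from Bb3: C#4 (3 semitones up).
Down an augmented sixth from C#4: Eb3 (10 semitones down).
Eb3 up a major sixth → C4 (9 semitones).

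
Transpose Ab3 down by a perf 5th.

Db3

Counting five letter names down from A lands on D.
A perfect fifth is 7 semitones; 7 semitones down from Ab3 gives Db3.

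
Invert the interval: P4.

perfect 5th

The rule of nine gives the new number: 9 − 4 = 5, so a fourth becomes a fifth.
And perfect stays perfect under inversion, so we get a perfect fifth.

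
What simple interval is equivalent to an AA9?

doubly augmented 2nd

Each octave removed subtracts seven from the number: 9 − 7 = 2.
Quality carries through unchanged, so the simple form is a doubly augmented second.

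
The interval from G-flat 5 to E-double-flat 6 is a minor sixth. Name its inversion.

M3

The rule of nine gives the new number: 9 − 6 = 3, so a sixth becomes a third.
The quality also flips — minor becomes major — giving a major third.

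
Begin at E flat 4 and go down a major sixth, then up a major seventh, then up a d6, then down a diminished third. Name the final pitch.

B flat 4

Eb4 down a major sixth → Gb3 (9 semitones).
A major seventh up from Gb3 is F4.
A diminished sixth up from F4 is Dbb5.
Down a diminished third from Dbb5: Bb4 (2 semitones down).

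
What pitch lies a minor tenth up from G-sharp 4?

The tenth's letter: G up three letter names plus an octave → B.
Moving 15 semitones up from G#4 (the size of a minor tenth) reaches B5.

B 5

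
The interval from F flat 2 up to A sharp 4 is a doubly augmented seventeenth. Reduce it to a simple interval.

AA3

Take out 2 octaves (14 from the number): 17 − 14 = 3.
Quality carries through unchanged, so the simple form is a doubly augmented third.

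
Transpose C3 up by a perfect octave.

For an octave the letter name doesn't change: still C, an octave up.
A perfect octave is 12 semitones; 12 semitones up from C3 gives C4.

C4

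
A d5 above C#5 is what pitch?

Five letter names up from C: G.
A diminished fifth is 6 semitones; 6 semitones up from C#5 gives G5.

G5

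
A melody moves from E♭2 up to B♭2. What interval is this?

E to B spans five letter names (E-F-G-A-B), so the interval is some kind of fifth.
The perfect fifth spans 7 semitones, and Eb2 to Bb2 is exactly 7 semitones — so this is a perfect fifth.

P5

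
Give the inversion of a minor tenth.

First reduce the compound minor tenth to its simple form, a minor third.
Interval numbers invert to sum to nine: 3 + 6 = 9, so a third inverts to a sixth.
Quality inverts too: minor becomes major. That makes the inversion a major sixth.

major sixth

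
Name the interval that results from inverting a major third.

m6

Inverted interval numbers add to nine, so a third pairs with a sixth (3 + 6 = 9).
And major becomes minor under inversion, so we get a minor sixth.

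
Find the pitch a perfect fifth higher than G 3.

The fifth takes the letter from G up to D.
Moving 7 semitones up from G3 (the size of a perfect fifth) reaches D4.

D 4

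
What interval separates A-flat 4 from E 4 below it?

Descending from Ab4 to E4 is the same interval as ascending E4 to Ab4.
E to A spans four letter names (E-F-G-A), so the interval is some kind of fourth.
E4 to Ab4 spans 4 semitones — one semitone narrower than the perfect fourth (5) — giving a diminished fourth.

diminished fourth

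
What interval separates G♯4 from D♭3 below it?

Descending from G#4 to Db3 is the same interval as ascending Db3 to G#4.
D to G spans four letter names (D-E-F-G), plus an octave: an eleventh.
Db3 to G#4 spans 19 semitones — two semitones wider than the perfect eleventh (17) — giving a doubly augmented eleventh.
(Equivalently, a compound doubly augmented fourth: a doubly augmented fourth plus an octave.)

doubly augmented 11th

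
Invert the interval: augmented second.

diminished seventh

Inverted interval numbers add to nine, so a second pairs with a seventh (2 + 7 = 9).
The quality also flips — augmented becomes diminished — giving a diminished seventh.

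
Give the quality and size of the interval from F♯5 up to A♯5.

F to A spans three letter names (F-G-A) — that makes it a third of some quality.
The major third spans 4 semitones, and F#5 to A#5 is exactly 4 semitones — so this is a major third.

major third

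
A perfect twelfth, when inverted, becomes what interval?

perfect fourth

First reduce the compound perfect twelfth to its simple form, a perfect fifth.
Inverted interval numbers add to nine, so a fifth pairs with a fourth (5 + 4 = 9).
And perfect stays perfect under inversion, so we get a perfect fourth.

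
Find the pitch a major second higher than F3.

G3

The second takes the letter from F up to G.
A major second spans 2 semitones, so from F3 the target pitch is G3.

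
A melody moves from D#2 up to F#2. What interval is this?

minor third

D to F spans three letter names (D-E-F), so the interval is some kind of third.
A major third would be 4 semitones, but D#2 to F#2 is 3 — one semitone narrower, making it a minor third.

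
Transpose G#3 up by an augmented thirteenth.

E##5

The thirteenth's letter: G up six letter names plus an octave → E.
Moving 22 semitones up from G#3 (the size of an augmented thirteenth) reaches E##5.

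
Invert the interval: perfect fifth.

perfect 4th

Interval numbers invert to sum to nine: 5 + 4 = 9, so a fifth inverts to a fourth.
The quality also flips — perfect stays perfect — giving a perfect fourth.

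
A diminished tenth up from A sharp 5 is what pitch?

C 7

The tenth's letter: A up three letter names plus an octave → C.
A diminished tenth is 14 semitones; 14 semitones up from A#5 gives C7.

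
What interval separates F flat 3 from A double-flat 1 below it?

Descending from Fb3 to Abb1 is the same interval as ascending Abb1 to Fb3.
A to F spans six letter names (A-B-C-D-E-F), plus an octave: a thirteenth.
Abb1 to Fb3 is 21 semitones, matching the major thirteenth exactly, so the quality is major.
(Equivalently, a compound major sixth: a major sixth plus an octave.)

major thirteenth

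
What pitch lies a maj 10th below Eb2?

Cb1

Three letters down from E (plus an octave) reaches C.
A major tenth is 16 semitones; 16 semitones down from Eb2 gives Cb1.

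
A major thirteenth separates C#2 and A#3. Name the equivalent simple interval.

Each octave removed subtracts seven from the number: 13 − 7 = 6.
That makes a major thirteenth a compound major sixth — an octave plus a major sixth.

major sixth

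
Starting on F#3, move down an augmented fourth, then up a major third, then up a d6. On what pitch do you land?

Cb4

An augmented fourth down from F#3 is C3.
C3 up a major third → E3 (4 semitones).
Up a diminished sixth from E3: Cb4 (7 semitones up).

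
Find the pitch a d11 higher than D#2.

Four letters up from D (plus an octave) reaches G.
Moving 16 semitones up from D#2 (the size of a diminished eleventh) reaches G3.

G3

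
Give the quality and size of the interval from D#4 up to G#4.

perfect fourth

D to G spans four letter names (D-E-F-G): a fourth.
Counting semitones, D#4→G#4 is 5, which is the perfect fourth.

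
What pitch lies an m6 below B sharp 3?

D double-sharp 3

Six letter names down from B: D.
A minor sixth spans 8 semitones, so from B#3 the target pitch is D##3.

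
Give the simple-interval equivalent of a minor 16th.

m2

Each octave removed subtracts seven from the number: 16 − 14 = 2.
So a minor sixteenth is 2 octaves plus a minor second. The quality is unchanged.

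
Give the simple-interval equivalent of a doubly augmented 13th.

doubly augmented sixth

Subtracting seven from the interval number removes an octave: 13 − 7 = 6.
So a doubly augmented thirteenth is an octave plus a doubly augmented sixth. The quality is unchanged.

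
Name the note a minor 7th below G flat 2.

Counting seven letter names down from G lands on A.
A minor seventh spans 10 semitones, so from Gb2 the target pitch is Ab1.

A flat 1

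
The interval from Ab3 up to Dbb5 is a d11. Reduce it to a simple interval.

diminished fourth

Subtracting seven from the interval number removes an octave: 11 − 7 = 4.
So a diminished eleventh is an octave plus a diminished fourth. The quality is unchanged.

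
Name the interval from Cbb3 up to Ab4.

augmented thirteenth

C to A spans six letter names (C-D-E-F-G-A), plus an octave, so the interval is some kind of thirteenth.
A major thirteenth would be 21 semitones; Cbb3 to Ab4 is 22, one semitone wider, so the interval is augmented.
(Equivalently, a compound augmented sixth: an augmented sixth plus an octave.)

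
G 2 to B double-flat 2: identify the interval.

d3

G to B spans three letter names (G-A-B) — that makes it a third of some quality.
G2 to Bbb2 spans 2 semitones — two semitones narrower than the major third (4) — giving a diminished third.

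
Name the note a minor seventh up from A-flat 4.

Seven letter names up from A: G.
A minor seventh is 10 semitones; 10 semitones up from Ab4 gives Gb5.

G-flat 5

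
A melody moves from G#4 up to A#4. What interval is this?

G to A spans two letter names (G-A): a second.
G#4 to A#4 is 2 semitones, matching the major second exactly, so the quality is major.

M2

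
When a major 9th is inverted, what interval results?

minor seventh

First reduce the compound major ninth to its simple form, a major second.
The rule of nine gives the new number: 9 − 2 = 7, so a second becomes a seventh.
Quality inverts too: major becomes minor. That makes the inversion a minor seventh.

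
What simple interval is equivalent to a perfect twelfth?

perfect 5th

Each octave removed subtracts seven from the number: 12 − 7 = 5.
Quality carries through unchanged, so the simple form is a perfect fifth.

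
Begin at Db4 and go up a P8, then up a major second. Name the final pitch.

Eb5

Db4 up a perfect octave → Db5 (12 semitones).
A major second up from Db5 is Eb5.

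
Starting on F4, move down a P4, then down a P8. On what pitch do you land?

F4 down a perfect fourth → C4 (5 semitones).
Down a perfect octave from C4: C3 (12 semitones down).

C3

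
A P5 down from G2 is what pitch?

C2

Five letter names down from G: C.
A perfect fifth is 7 semitones; 7 semitones down from G2 gives C2.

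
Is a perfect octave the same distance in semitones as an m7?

No

12 semitones (perfect octave) vs 10 semitones (minor seventh): not equal.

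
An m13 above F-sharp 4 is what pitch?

D 6

Counting six letter names plus an octave up from F lands on D.
A minor thirteenth is 20 semitones; 20 semitones up from F#4 gives D6.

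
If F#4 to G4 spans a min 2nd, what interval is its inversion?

The rule of nine gives the new number: 9 − 2 = 7, so a second becomes a seventh.
And minor becomes major under inversion, so we get a major seventh.

major seventh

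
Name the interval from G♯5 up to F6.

G to F spans seven letter names (G-A-B-C-D-E-F), so the interval is some kind of seventh.
G#5 to F6 spans 9 semitones — two semitones narrower than the major seventh (11) — giving a diminished seventh.

d7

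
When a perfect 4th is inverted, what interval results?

perfect 5th

Interval numbers invert to sum to nine: 4 + 5 = 9, so a fourth inverts to a fifth.
Quality inverts too: perfect stays perfect. That makes the inversion a perfect fifth.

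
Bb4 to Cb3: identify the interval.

Descending from Bb4 to Cb3 is the same interval as ascending Cb3 to Bb4.
C to B spans seven letter names (C-D-E-F-G-A-B), plus an octave: a fourteenth.
The major fourteenth spans 23 semitones, and Cb3 to Bb4 is exactly 23 semitones — so this is a major fourteenth.
(Equivalently, a compound major seventh: a major seventh plus an octave.)

major 14th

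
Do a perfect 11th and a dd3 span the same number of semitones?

No

A perfect eleventh spans 17 semitones; a doubly diminished third spans 1 semitone. They differ by 16.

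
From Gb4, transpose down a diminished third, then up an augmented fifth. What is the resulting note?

B#4

A diminished third down from Gb4 is E4.
Up an augmented fifth from E4: B#4 (8 semitones up).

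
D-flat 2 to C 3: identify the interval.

major 7th

D to C spans seven letter names (D-E-F-G-A-B-C) — that makes it a seventh of some quality.
Db2 to C3 is 11 semitones, matching the major seventh exactly, so the quality is major.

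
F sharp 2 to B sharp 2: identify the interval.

F to B spans four letter names (F-G-A-B): a fourth.
A perfect fourth would be 5 semitones; F#2 to B#2 is 6, one semitone wider, so the interval is augmented.

augmented 4th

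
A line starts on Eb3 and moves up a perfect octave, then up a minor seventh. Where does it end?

Up a perfect octave from Eb3: Eb4 (12 semitones up).
A minor seventh up from Eb4 is Db5.

Db5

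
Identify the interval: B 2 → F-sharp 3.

perfect fifth

B to F spans five letter names (B-C-D-E-F) — that makes it a fifth of some quality.
The perfect fifth spans 7 semitones, and B2 to F#3 is exactly 7 semitones — so this is a perfect fifth.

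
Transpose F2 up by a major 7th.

Counting seven letter names up from F lands on E.
Moving 11 semitones up from F2 (the size of a major seventh) reaches E3.

E3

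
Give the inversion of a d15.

augmented 1st

First reduce the compound diminished fifteenth to its simple form, a diminished octave.
Interval numbers invert to sum to nine: 8 + 1 = 9, so an octave inverts to a unison.
The quality also flips — diminished becomes augmented — giving an augmented unison.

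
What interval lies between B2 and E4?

P11

B to E spans four letter names (B-C-D-E), plus an octave — that makes it an eleventh of some quality.
B2 to E4 is 17 semitones, matching the perfect eleventh exactly, so the quality is perfect.
(Equivalently, a compound perfect fourth: a perfect fourth plus an octave.)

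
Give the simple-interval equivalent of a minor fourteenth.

Take out an octave (7 from the number): 14 − 7 = 7.
That makes a minor fourteenth a compound minor seventh — an octave plus a minor seventh.

m7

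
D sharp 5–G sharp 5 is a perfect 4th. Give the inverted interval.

Inverted interval numbers add to nine, so a fourth pairs with a fifth (4 + 5 = 9).
The quality also flips — perfect stays perfect — giving a perfect fifth.

perfect fifth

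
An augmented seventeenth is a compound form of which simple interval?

A3

Each octave removed subtracts seven from the number: 17 − 14 = 3.
That makes an augmented seventeenth a compound augmented third — 2 octaves plus an augmented third.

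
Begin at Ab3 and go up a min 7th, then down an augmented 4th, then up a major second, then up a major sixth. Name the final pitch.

Cb5

Ab3 up a minor seventh → Gb4 (10 semitones).
Down an augmented fourth from Gb4: Dbb4 (6 semitones down).
Dbb4 up a major second → Ebb4 (2 semitones).
Ebb4 up a major sixth → Cb5 (9 semitones).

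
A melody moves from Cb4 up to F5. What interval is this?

augmented eleventh

C to F spans four letter names (C-D-E-F), plus an octave — that makes it an eleventh of some quality.
The perfect eleventh is 17 semitones; here we have 18, one semitone wider: augmented.
(Equivalently, a compound augmented fourth: an augmented fourth plus an octave.)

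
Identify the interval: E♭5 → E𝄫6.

E to E is the same letter name, plus an octave, so the interval is some kind of octave.
A perfect octave would be 12 semitones; Eb5 to Ebb6 is 11, one semitone narrower, so the interval is diminished.

diminished octave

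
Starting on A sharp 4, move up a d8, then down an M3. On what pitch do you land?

F 5

Up a diminished octave from A#4: A5 (11 semitones up).
Down a major third from A5: F5 (4 semitones down).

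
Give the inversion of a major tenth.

m6

First reduce the compound major tenth to its simple form, a major third.
Interval numbers invert to sum to nine: 3 + 6 = 9, so a third inverts to a sixth.
Quality inverts too: major becomes minor. That makes the inversion a minor sixth.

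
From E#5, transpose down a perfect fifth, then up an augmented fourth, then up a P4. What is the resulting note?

E#5 down a perfect fifth → A#4 (7 semitones).
An augmented fourth up from A#4 is D##5.
A perfect fourth up from D##5 is G##5.

G##5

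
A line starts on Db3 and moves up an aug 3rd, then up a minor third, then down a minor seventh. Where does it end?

An augmented third up from Db3 is F#3.
A minor third up from F#3 is A3.
Down a minor seventh from A3: B2 (10 semitones down).

B2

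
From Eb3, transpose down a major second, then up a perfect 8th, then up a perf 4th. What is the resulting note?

Eb3 down a major second → Db3 (2 semitones).
A perfect octave up from Db3 is Db4.
Up a perfect fourth from Db4: Gb4 (5 semitones up).

Gb4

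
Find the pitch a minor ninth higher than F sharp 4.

Counting two letter names plus an octave up from F lands on G.
Moving 13 semitones up from F#4 (the size of a minor ninth) reaches G5.

G 5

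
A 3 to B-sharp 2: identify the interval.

Descending from A3 to B#2 is the same interval as ascending B#2 to A3.
B to A spans seven letter names (B-C-D-E-F-G-A), so the interval is some kind of seventh.
A major seventh would be 11 semitones; B#2 to A3 is 9, two semitones narrower, so the interval is diminished.

diminished seventh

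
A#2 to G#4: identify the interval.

minor fourteenth

A to G spans seven letter names (A-B-C-D-E-F-G), plus an octave: a fourteenth.
A major fourteenth would be 23 semitones, but A#2 to G#4 is 22 — one semitone narrower, making it a minor fourteenth.
(Equivalently, a compound minor seventh: a minor seventh plus an octave.)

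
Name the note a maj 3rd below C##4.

A#3

Three letter names down from C: A.
A major third is 4 semitones; 4 semitones down from C##4 gives A#3.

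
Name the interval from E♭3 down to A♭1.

perfect 12th

Descending from Eb3 to Ab1 is the same interval as ascending Ab1 to Eb3.
A to E spans five letter names (A-B-C-D-E), plus an octave — that makes it a twelfth of some quality.
The perfect twelfth spans 19 semitones, and Ab1 to Eb3 is exactly 19 semitones — so this is a perfect twelfth.
(Equivalently, a compound perfect fifth: a perfect fifth plus an octave.)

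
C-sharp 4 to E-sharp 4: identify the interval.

C to E spans three letter names (C-D-E): a third.
The major third spans 4 semitones, and C#4 to E#4 is exactly 4 semitones — so this is a major third.

major third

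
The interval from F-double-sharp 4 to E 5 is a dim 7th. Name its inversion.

Interval numbers invert to sum to nine: 7 + 2 = 9, so a seventh inverts to a second.
The quality also flips — diminished becomes augmented — giving an augmented second.

augmented 2nd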